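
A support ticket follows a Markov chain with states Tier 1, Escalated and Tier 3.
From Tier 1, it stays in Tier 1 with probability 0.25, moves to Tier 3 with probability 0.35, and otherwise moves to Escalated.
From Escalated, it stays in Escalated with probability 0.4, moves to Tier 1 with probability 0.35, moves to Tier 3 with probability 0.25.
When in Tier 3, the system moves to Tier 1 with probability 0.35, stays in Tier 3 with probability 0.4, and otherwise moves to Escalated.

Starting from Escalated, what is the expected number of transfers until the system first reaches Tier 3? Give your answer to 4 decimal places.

Let t(s) be the expected number of transfers to first reach Tier 3 from state s, with t(Tier 3) = 0. Conditioning on the first transfer:
t(Tier 1) = 1 + 0.25·t(Tier 1) + 0.4·t(Escalated)
t(Escalated) = 1 + 0.35·t(Tier 1) + 0.4·t(Escalated)
Solving: t(Tier 1) = 3.2258, t(Escalated) = 3.5484.
Expected transfers from Escalated to Tier 3: 3.5484.

3.5484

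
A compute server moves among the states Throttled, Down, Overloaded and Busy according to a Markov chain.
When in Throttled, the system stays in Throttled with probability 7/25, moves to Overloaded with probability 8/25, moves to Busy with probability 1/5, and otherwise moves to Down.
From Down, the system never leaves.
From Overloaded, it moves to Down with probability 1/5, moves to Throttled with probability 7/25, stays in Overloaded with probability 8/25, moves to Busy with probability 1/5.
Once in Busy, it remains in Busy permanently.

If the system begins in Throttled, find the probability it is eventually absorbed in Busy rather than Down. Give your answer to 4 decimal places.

0.5000

Let h(s) be the probability of absorption at Busy starting from transient state s. Then h(Busy) = 1 and h(Down) = 0. By first-step analysis:
h(Throttled) = 0.28·h(Throttled) + 0.2·0 + 0.32·h(Overloaded) + 0.2·1
h(Overloaded) = 0.28·h(Throttled) + 0.2·0 + 0.32·h(Overloaded) + 0.2·1
Solving: h(Throttled) = 0.5000, h(Overloaded) = 0.5000.
Starting from Throttled, the probability is 0.5000.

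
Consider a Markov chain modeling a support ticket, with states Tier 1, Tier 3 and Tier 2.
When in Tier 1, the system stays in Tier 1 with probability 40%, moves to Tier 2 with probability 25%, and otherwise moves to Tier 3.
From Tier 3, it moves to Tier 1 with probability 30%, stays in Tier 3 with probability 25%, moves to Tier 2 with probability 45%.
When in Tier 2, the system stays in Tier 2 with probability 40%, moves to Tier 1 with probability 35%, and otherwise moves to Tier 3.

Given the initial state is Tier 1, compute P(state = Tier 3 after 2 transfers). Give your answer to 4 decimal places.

Sum over the intermediate state after 1 transfer:
P = P(Tier 1→Tier 1)·P(Tier 1→Tier 3) + P(Tier 1→Tier 3)·P(Tier 3→Tier 3) + P(Tier 1→Tier 2)·P(Tier 2→Tier 3)
  = 0.4×0.35 + 0.35×0.25 + 0.25×0.25
  = 0.1400 + 0.0875 + 0.0625 = 0.2900

0.2900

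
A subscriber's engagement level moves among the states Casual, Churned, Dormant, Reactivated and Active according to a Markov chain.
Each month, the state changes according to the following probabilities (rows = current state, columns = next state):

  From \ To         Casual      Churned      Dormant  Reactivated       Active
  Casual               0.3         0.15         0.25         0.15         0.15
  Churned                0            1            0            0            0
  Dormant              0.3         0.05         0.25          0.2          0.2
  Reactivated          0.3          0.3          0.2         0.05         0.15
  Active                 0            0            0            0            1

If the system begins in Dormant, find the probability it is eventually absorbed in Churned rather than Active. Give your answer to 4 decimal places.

0.4045

Let h(s) be the probability of absorption at Churned starting from transient state s. Then h(Churned) = 1 and h(Active) = 0. By first-step analysis:
h(Casual) = 0.3·h(Casual) + 0.15·1 + 0.25·h(Dormant) + 0.15·h(Reactivated) + 0.15·0
h(Dormant) = 0.3·h(Casual) + 0.05·1 + 0.25·h(Dormant) + 0.2·h(Reactivated) + 0.2·0
h(Reactivated) = 0.3·h(Casual) + 0.3·1 + 0.2·h(Dormant) + 0.05·h(Reactivated) + 0.15·0
Solving: h(Casual) = 0.4770, h(Dormant) = 0.4045, h(Reactivated) = 0.5516.
Starting from Dormant, the probability is 0.4045.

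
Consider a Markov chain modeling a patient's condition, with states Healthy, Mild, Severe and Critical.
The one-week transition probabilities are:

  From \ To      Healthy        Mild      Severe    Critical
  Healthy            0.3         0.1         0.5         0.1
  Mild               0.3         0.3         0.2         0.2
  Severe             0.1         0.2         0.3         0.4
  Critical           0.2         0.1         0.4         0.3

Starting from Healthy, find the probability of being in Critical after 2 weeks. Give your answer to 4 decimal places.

Propagate the distribution vector 2 weeks from Healthy.
After 0 weeks: (1.0000, 0.0000, 0.0000, 0.0000)
After 1 week: (0.3000, 0.1000, 0.5000, 0.1000)
After 2 weeks: (0.1900, 0.1700, 0.3600, 0.2800)
P(in Critical after 2 weeks) = 0.2800

0.2800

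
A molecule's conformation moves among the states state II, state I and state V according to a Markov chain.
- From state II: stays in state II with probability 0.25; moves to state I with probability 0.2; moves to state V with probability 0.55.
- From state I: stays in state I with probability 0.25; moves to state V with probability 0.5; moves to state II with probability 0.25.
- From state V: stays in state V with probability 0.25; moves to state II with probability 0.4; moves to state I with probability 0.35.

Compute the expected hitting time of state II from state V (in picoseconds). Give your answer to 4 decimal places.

2.8387

Let t(s) be the expected number of picoseconds to first reach state II from state s, with t(state II) = 0. Conditioning on the first picosecond:
t(state I) = 1 + 0.25·t(state I) + 0.5·t(state V)
t(state V) = 1 + 0.35·t(state I) + 0.25·t(state V)
Solving: t(state I) = 3.2258, t(state V) = 2.8387.
Expected picoseconds from state V to state II: 2.8387.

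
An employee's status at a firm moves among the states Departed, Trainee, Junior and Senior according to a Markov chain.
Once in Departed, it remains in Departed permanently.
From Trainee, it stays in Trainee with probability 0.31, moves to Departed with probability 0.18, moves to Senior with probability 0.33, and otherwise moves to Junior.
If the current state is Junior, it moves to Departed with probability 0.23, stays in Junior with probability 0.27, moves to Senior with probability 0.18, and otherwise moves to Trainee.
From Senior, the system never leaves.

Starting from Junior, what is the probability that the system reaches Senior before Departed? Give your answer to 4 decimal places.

0.5151

Let h(s) be the probability of absorption at Senior starting from transient state s. Then h(Senior) = 1 and h(Departed) = 0. By first-step analysis:
h(Trainee) = 0.18·0 + 0.31·h(Trainee) + 0.18·h(Junior) + 0.33·1
h(Junior) = 0.23·0 + 0.32·h(Trainee) + 0.27·h(Junior) + 0.18·1
Solving: h(Trainee) = 0.6126, h(Junior) = 0.5151.
Starting from Junior, the probability is 0.5151.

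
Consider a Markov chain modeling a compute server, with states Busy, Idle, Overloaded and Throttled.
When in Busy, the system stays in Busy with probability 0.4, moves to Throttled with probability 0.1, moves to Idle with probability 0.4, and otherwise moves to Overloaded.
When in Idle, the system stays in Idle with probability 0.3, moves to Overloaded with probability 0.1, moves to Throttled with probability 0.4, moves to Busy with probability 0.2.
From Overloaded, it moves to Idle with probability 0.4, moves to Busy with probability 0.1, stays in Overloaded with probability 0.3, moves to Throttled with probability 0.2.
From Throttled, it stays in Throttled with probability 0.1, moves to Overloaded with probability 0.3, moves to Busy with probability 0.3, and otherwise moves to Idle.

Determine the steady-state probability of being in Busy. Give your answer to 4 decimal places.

Let the stationary distribution be π with π = πP and π_1 + π_2 + π_3 + π_4 = 1.
π_1 = 0.4·π_1 + 0.2·π_2 + 0.1·π_3 + 0.3·π_4
π_2 = 0.4·π_1 + 0.3·π_2 + 0.4·π_3 + 0.3·π_4
π_3 = 0.1·π_1 + 0.1·π_2 + 0.3·π_3 + 0.3·π_4
Solving with the normalization constraint gives π = (0.2551, 0.3435, 0.1803, 0.2211).
So the stationary probability of Busy is 0.2551.

0.2551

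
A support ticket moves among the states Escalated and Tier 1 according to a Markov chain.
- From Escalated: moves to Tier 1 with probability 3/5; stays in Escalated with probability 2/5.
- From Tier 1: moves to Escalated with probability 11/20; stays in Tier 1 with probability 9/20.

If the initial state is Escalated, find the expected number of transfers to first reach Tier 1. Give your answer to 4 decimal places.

1.6667

Let t(s) be the expected number of transfers to first reach Tier 1 from state s, with t(Tier 1) = 0. Conditioning on the first transfer:
t(Escalated) = 1 + 0.4·t(Escalated)
Solving: t(Escalated) = 1.6667.
Expected transfers from Escalated to Tier 1: 1.6667.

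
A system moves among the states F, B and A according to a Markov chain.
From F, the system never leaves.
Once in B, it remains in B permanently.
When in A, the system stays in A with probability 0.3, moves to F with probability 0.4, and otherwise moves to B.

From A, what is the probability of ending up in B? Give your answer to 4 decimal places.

Let h(s) be the probability of absorption at B starting from transient state s. Then h(B) = 1 and h(F) = 0. By first-step analysis:
h(A) = 0.4·0 + 0.3·1 + 0.3·h(A)
Solving: h(A) = 0.4286.
Starting from A, the probability is 0.4286.

0.4286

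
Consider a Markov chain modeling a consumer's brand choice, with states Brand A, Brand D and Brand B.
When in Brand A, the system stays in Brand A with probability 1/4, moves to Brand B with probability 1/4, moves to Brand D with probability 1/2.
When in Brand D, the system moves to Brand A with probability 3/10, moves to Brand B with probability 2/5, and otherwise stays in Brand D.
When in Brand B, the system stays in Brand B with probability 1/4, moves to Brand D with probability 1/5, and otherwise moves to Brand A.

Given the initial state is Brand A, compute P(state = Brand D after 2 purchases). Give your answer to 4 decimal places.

Sum over the intermediate state after 1 purchase:
P = P(Brand A→Brand A)·P(Brand A→Brand D) + P(Brand A→Brand D)·P(Brand D→Brand D) + P(Brand A→Brand B)·P(Brand B→Brand D)
  = 0.25×0.5 + 0.5×0.3 + 0.25×0.2
  = 0.1250 + 0.1500 + 0.0500 = 0.3250

0.3250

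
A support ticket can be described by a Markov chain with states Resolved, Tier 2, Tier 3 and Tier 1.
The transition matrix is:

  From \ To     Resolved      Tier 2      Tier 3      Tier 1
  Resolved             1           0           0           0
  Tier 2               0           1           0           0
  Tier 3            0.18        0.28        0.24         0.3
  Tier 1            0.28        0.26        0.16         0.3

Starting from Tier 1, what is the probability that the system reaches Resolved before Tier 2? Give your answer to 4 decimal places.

0.4992

Let h(s) be the probability of absorption at Resolved starting from transient state s. Then h(Resolved) = 1 and h(Tier 2) = 0. By first-step analysis:
h(Tier 3) = 0.18·1 + 0.28·0 + 0.24·h(Tier 3) + 0.3·h(Tier 1)
h(Tier 1) = 0.28·1 + 0.26·0 + 0.16·h(Tier 3) + 0.3·h(Tier 1)
Solving: h(Tier 3) = 0.4339, h(Tier 1) = 0.4992.
Starting from Tier 1, the probability is 0.4992.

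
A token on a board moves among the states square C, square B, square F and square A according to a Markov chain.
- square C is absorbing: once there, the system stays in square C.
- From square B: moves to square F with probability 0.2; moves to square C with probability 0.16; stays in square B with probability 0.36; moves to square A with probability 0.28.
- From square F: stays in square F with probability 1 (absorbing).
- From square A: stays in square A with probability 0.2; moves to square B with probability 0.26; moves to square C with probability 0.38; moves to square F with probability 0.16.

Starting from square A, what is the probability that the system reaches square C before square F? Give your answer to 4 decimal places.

Let h(s) be the probability of absorption at square C starting from transient state s. Then h(square C) = 1 and h(square F) = 0. By first-step analysis:
h(square B) = 0.16·1 + 0.36·h(square B) + 0.2·0 + 0.28·h(square A)
h(square A) = 0.38·1 + 0.26·h(square B) + 0.16·0 + 0.2·h(square A)
Solving: h(square B) = 0.5337, h(square A) = 0.6485.
Starting from square A, the probability is 0.6485.

0.6485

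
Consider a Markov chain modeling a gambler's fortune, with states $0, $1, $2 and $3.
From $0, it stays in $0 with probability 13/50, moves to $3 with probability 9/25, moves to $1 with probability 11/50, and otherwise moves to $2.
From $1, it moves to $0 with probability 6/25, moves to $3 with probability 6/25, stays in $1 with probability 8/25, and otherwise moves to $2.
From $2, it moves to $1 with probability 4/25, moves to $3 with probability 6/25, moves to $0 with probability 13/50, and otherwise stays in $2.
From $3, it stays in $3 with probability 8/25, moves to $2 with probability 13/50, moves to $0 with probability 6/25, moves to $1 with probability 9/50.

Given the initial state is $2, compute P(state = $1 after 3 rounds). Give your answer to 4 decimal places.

Propagate the distribution vector 3 rounds from $2.
After 0 rounds: (0.0000, 0.0000, 1.0000, 0.0000)
After 1 round: (0.2600, 0.1600, 0.3400, 0.2400)
After 2 rounds: (0.2520, 0.2060, 0.2516, 0.2904)
After 3 rounds: (0.2501, 0.2139, 0.2426, 0.2935)
P(in $1 after 3 rounds) = 0.2139

0.2139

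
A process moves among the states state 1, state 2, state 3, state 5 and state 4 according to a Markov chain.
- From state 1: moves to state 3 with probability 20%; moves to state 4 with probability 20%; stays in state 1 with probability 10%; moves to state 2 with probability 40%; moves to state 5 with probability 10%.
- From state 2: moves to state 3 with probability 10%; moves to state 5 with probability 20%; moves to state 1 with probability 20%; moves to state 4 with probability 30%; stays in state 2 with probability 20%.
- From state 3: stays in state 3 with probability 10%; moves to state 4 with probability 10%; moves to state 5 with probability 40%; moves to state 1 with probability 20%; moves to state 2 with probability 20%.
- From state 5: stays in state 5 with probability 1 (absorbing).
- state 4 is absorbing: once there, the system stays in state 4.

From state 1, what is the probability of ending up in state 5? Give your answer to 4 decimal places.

Let h(s) be the probability of absorption at state 5 starting from transient state s. Then h(state 5) = 1 and h(state 4) = 0. By first-step analysis:
h(state 1) = 0.1·h(state 1) + 0.4·h(state 2) + 0.2·h(state 3) + 0.1·1 + 0.2·0
h(state 2) = 0.2·h(state 1) + 0.2·h(state 2) + 0.1·h(state 3) + 0.2·1 + 0.3·0
h(state 3) = 0.2·h(state 1) + 0.2·h(state 2) + 0.1·h(state 3) + 0.4·1 + 0.1·0
Solving: h(state 1) = 0.4510, h(state 2) = 0.4431, h(state 3) = 0.6431.
Starting from state 1, the probability is 0.4510.

0.4510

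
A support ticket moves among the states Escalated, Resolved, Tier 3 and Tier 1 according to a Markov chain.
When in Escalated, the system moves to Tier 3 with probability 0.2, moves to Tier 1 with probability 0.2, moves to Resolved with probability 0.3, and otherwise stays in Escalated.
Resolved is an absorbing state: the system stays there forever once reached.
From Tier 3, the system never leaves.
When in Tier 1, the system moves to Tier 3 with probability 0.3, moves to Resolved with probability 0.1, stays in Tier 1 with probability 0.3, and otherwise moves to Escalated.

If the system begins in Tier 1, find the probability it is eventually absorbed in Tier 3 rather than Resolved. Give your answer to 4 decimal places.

0.6279

Let h(s) be the probability of absorption at Tier 3 starting from transient state s. Then h(Tier 3) = 1 and h(Resolved) = 0. By first-step analysis:
h(Escalated) = 0.3·h(Escalated) + 0.3·0 + 0.2·1 + 0.2·h(Tier 1)
h(Tier 1) = 0.3·h(Escalated) + 0.1·0 + 0.3·1 + 0.3·h(Tier 1)
Solving: h(Escalated) = 0.4651, h(Tier 1) = 0.6279.
Starting from Tier 1, the probability is 0.6279.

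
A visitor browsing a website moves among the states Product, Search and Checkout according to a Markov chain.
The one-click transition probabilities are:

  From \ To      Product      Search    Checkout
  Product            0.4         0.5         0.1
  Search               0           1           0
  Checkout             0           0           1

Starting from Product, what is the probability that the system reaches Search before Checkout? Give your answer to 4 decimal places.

0.8333

Let h(s) be the probability of absorption at Search starting from transient state s. Then h(Search) = 1 and h(Checkout) = 0. By first-step analysis:
h(Product) = 0.4·h(Product) + 0.5·1 + 0.1·0
Solving: h(Product) = 0.8333.
Starting from Product, the probability is 0.8333.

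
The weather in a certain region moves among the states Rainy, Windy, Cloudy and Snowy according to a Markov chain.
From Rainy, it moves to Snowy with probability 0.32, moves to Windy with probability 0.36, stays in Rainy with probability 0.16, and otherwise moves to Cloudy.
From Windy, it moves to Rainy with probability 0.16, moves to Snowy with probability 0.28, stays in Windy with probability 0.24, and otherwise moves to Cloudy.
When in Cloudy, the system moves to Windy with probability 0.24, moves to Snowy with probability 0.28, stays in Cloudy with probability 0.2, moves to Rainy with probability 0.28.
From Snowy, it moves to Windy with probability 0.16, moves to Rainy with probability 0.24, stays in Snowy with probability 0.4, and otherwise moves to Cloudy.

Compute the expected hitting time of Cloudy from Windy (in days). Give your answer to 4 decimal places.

3.9837

Let t(s) be the expected number of days to first reach Cloudy from state s, with t(Cloudy) = 0. Conditioning on the first day:
t(Rainy) = 1 + 0.16·t(Rainy) + 0.36·t(Windy) + 0.32·t(Snowy)
t(Windy) = 1 + 0.16·t(Rainy) + 0.24·t(Windy) + 0.28·t(Snowy)
t(Snowy) = 1 + 0.24·t(Rainy) + 0.16·t(Windy) + 0.4·t(Snowy)
Solving: t(Rainy) = 4.6452, t(Windy) = 3.9837, t(Snowy) = 4.5871.
Expected days from Windy to Cloudy: 3.9837.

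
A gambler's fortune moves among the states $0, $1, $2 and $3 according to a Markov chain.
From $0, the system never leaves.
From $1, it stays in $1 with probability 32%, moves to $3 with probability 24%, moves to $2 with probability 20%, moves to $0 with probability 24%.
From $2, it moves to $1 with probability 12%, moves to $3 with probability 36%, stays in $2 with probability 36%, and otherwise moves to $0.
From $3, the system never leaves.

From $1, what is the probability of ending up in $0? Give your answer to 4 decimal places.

0.4514

Let h(s) be the probability of absorption at $0 starting from transient state s. Then h($0) = 1 and h($3) = 0. By first-step analysis:
h($1) = 0.24·1 + 0.32·h($1) + 0.2·h($2) + 0.24·0
h($2) = 0.16·1 + 0.12·h($1) + 0.36·h($2) + 0.36·0
Solving: h($1) = 0.4514, h($2) = 0.3346.
Starting from $1, the probability is 0.4514.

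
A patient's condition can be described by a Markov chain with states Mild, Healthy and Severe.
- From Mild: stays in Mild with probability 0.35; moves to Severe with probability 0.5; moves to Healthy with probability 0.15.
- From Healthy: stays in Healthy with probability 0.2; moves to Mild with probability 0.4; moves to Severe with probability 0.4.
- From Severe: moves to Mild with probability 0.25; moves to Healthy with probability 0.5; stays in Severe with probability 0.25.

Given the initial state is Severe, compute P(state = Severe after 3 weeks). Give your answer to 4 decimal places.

0.3769

Propagate the distribution vector 3 weeks from Severe.
After 0 weeks: (0.0000, 0.0000, 1.0000)
After 1 week: (0.2500, 0.5000, 0.2500)
After 2 weeks: (0.3500, 0.2625, 0.3875)
After 3 weeks: (0.3244, 0.2988, 0.3769)
P(in Severe after 3 weeks) = 0.3769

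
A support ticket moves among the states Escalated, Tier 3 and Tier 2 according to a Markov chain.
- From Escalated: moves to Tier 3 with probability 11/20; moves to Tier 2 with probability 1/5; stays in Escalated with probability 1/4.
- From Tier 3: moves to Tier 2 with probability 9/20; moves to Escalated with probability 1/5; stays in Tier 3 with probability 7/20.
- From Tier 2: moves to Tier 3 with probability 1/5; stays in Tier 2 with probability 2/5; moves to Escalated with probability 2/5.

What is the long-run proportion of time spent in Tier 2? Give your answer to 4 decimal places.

Let the stationary distribution be π with π = πP and π_1 + π_2 + π_3 = 1.
π_1 = 0.25·π_1 + 0.2·π_2 + 0.4·π_3
π_2 = 0.55·π_1 + 0.35·π_2 + 0.2·π_3
Solving with the normalization constraint gives π = (0.2864, 0.3532, 0.3604).
So the stationary probability of Tier 2 is 0.3604.

0.3604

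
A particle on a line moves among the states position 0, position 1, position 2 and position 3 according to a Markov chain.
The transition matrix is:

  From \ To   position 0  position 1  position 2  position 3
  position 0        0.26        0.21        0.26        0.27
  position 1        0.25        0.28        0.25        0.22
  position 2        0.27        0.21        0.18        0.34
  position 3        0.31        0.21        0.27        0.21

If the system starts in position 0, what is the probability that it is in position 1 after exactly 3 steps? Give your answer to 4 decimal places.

Propagate the distribution vector 3 steps from position 0.
After 0 steps: (1.0000, 0.0000, 0.0000, 0.0000)
After 1 step: (0.2600, 0.2100, 0.2600, 0.2700)
After 2 steps: (0.2740, 0.2247, 0.2398, 0.2615)
After 3 steps: (0.2732, 0.2257, 0.2412, 0.2599)
P(in position 1 after 3 steps) = 0.2257

0.2257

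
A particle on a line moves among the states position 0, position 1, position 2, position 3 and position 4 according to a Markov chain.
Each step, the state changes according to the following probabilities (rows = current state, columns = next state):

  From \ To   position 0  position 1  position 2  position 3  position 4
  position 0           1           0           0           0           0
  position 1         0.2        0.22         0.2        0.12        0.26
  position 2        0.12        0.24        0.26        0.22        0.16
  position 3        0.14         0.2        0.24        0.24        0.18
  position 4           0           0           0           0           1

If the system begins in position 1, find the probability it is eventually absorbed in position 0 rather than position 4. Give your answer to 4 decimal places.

0.4342

Let h(s) be the probability of absorption at position 0 starting from transient state s. Then h(position 0) = 1 and h(position 4) = 0. By first-step analysis:
h(position 1) = 0.2·1 + 0.22·h(position 1) + 0.2·h(position 2) + 0.12·h(position 3) + 0.26·0
h(position 2) = 0.12·1 + 0.24·h(position 1) + 0.26·h(position 2) + 0.22·h(position 3) + 0.16·0
h(position 3) = 0.14·1 + 0.2·h(position 1) + 0.24·h(position 2) + 0.24·h(position 3) + 0.18·0
Solving: h(position 1) = 0.4342, h(position 2) = 0.4323, h(position 3) = 0.4350.
Starting from position 1, the probability is 0.4342.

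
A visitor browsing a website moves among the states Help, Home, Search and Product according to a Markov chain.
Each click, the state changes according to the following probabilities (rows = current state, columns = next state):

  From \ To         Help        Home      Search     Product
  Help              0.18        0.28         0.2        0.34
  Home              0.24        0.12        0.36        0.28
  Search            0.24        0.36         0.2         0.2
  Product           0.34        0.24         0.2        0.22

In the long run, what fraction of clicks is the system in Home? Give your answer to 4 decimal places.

Let the stationary distribution be π with π = πP and π_1 + π_2 + π_3 + π_4 = 1.
π_1 = 0.18·π_1 + 0.24·π_2 + 0.24·π_3 + 0.34·π_4
π_2 = 0.28·π_1 + 0.12·π_2 + 0.36·π_3 + 0.24·π_4
π_3 = 0.2·π_1 + 0.36·π_2 + 0.2·π_3 + 0.2·π_4
Solving with the normalization constraint gives π = (0.2510, 0.2489, 0.2398, 0.2603).
So the stationary probability of Home is 0.2489.

0.2489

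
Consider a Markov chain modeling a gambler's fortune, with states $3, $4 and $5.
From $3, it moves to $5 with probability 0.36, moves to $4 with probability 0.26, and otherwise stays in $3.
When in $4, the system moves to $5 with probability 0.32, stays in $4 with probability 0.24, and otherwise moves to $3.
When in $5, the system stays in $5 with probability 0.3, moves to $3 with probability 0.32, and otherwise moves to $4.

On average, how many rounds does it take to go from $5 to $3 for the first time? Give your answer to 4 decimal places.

Let t(s) be the expected number of rounds to first reach $3 from state s, with t($3) = 0. Conditioning on the first round:
t($4) = 1 + 0.24·t($4) + 0.32·t($5)
t($5) = 1 + 0.38·t($4) + 0.3·t($5)
Solving: t($4) = 2.4854, t($5) = 2.7778.
Expected rounds from $5 to $3: 2.7778.

2.7778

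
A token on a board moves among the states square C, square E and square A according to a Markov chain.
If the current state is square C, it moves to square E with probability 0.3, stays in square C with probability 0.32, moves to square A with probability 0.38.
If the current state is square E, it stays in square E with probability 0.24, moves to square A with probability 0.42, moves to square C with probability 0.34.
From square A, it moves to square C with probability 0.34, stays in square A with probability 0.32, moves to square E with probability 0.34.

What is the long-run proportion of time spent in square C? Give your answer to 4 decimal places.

0.3333

Let the stationary distribution be π with π = πP and π_1 + π_2 + π_3 = 1.
π_1 = 0.32·π_1 + 0.34·π_2 + 0.34·π_3
π_2 = 0.3·π_1 + 0.24·π_2 + 0.34·π_3
Solving with the normalization constraint gives π = (0.3333, 0.2970, 0.3697).
So the stationary probability of square C is 0.3333.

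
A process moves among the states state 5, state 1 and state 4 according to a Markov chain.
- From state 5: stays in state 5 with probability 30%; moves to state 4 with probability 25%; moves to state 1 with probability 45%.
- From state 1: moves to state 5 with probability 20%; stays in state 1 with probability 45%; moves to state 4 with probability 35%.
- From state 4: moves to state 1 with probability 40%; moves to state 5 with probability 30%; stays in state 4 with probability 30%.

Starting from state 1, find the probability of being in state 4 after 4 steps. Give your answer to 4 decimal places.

0.3089

Propagate the distribution vector 4 steps from state 1.
After 0 steps: (0.0000, 1.0000, 0.0000)
After 1 step: (0.2000, 0.4500, 0.3500)
After 2 steps: (0.2550, 0.4325, 0.3125)
After 3 steps: (0.2568, 0.4344, 0.3089)
After 4 steps: (0.2566, 0.4346, 0.3089)
P(in state 4 after 4 steps) = 0.3089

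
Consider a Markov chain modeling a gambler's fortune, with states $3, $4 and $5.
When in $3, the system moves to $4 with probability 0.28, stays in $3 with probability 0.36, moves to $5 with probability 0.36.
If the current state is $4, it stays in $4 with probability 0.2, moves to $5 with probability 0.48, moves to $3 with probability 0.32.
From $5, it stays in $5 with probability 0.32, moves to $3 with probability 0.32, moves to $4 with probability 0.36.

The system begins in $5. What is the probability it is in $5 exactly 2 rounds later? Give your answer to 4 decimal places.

0.3904

Sum over the intermediate state after 1 round:
P = P($5→$3)·P($3→$5) + P($5→$4)·P($4→$5) + P($5→$5)·P($5→$5)
  = 0.32×0.36 + 0.36×0.48 + 0.32×0.32
  = 0.1152 + 0.1728 + 0.1024 = 0.3904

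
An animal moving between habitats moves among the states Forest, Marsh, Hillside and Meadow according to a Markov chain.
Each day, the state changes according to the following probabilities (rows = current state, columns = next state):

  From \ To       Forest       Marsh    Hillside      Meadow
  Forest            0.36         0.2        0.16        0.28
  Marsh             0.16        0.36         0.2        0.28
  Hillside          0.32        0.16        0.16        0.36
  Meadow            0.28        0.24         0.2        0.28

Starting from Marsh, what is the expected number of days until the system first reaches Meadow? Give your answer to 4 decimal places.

Let t(s) be the expected number of days to first reach Meadow from state s, with t(Meadow) = 0. Conditioning on the first day:
t(Forest) = 1 + 0.36·t(Forest) + 0.2·t(Marsh) + 0.16·t(Hillside)
t(Marsh) = 1 + 0.16·t(Forest) + 0.36·t(Marsh) + 0.2·t(Hillside)
t(Hillside) = 1 + 0.32·t(Forest) + 0.16·t(Marsh) + 0.16·t(Hillside)
Solving: t(Forest) = 3.4067, t(Marsh) = 3.3938, t(Hillside) = 3.1347.
Expected days from Marsh to Meadow: 3.3938.

3.3938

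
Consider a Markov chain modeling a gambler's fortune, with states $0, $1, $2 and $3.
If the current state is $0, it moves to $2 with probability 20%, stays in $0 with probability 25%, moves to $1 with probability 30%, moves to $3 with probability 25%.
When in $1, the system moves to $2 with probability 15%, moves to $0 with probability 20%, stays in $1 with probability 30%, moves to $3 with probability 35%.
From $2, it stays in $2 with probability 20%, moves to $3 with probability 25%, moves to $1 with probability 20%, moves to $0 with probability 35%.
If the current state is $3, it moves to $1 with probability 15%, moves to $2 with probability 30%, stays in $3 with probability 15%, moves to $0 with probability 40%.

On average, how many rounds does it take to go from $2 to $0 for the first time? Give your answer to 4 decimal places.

3.0209

Let t(s) be the expected number of rounds to first reach $0 from state s, with t($0) = 0. Conditioning on the first round:
t($1) = 1 + 0.3·t($1) + 0.15·t($2) + 0.35·t($3)
t($2) = 1 + 0.2·t($1) + 0.2·t($2) + 0.25·t($3)
t($3) = 1 + 0.15·t($1) + 0.3·t($2) + 0.15·t($3)
Solving: t($1) = 3.5066, t($2) = 3.0209, t($3) = 2.8615.
Expected rounds from $2 to $0: 3.0209.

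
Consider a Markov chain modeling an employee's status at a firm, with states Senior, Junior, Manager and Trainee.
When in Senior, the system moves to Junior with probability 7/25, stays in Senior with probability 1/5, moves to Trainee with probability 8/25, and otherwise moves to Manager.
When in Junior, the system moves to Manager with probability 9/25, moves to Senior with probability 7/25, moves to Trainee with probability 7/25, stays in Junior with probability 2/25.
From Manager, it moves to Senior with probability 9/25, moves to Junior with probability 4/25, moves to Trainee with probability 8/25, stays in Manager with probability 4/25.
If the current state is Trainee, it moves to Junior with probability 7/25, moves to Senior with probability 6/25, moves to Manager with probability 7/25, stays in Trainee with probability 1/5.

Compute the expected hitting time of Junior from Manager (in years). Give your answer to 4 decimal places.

4.3863

Let t(s) be the expected number of years to first reach Junior from state s, with t(Junior) = 0. Conditioning on the first year:
t(Senior) = 1 + 0.2·t(Senior) + 0.2·t(Manager) + 0.32·t(Trainee)
t(Manager) = 1 + 0.36·t(Senior) + 0.16·t(Manager) + 0.32·t(Trainee)
t(Trainee) = 1 + 0.24·t(Senior) + 0.28·t(Manager) + 0.2·t(Trainee)
Solving: t(Senior) = 3.9326, t(Manager) = 4.3863, t(Trainee) = 3.9650.
Expected years from Manager to Junior: 4.3863.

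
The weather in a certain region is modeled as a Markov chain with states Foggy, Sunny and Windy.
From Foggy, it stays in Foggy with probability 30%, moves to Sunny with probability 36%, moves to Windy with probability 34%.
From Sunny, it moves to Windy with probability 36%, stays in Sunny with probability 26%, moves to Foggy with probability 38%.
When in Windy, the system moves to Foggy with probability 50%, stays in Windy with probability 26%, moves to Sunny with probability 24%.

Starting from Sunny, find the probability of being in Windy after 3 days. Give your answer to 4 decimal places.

Propagate the distribution vector 3 days from Sunny.
After 0 days: (0.0000, 1.0000, 0.0000)
After 1 day: (0.3800, 0.2600, 0.3600)
After 2 days: (0.3928, 0.2908, 0.3164)
After 3 days: (0.3865, 0.2930, 0.3205)
P(in Windy after 3 days) = 0.3205

0.3205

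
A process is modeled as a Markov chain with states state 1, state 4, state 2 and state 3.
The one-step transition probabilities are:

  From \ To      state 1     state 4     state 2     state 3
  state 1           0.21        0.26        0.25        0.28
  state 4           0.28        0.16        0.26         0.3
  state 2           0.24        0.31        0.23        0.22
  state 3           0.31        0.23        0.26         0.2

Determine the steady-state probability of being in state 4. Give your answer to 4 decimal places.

0.2409

Let the stationary distribution be π with π = πP and π_1 + π_2 + π_3 + π_4 = 1.
π_1 = 0.21·π_1 + 0.28·π_2 + 0.24·π_3 + 0.31·π_4
π_2 = 0.26·π_1 + 0.16·π_2 + 0.31·π_3 + 0.23·π_4
π_3 = 0.25·π_1 + 0.26·π_2 + 0.23·π_3 + 0.26·π_4
Solving with the normalization constraint gives π = (0.2593, 0.2409, 0.2499, 0.2498).
So the stationary probability of state 4 is 0.2409.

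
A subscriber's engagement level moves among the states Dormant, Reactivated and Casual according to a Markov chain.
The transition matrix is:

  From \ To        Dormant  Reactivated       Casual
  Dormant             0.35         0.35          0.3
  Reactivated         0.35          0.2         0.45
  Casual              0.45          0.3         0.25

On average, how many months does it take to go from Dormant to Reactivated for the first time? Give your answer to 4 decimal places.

2.9787

Let t(s) be the expected number of months to first reach Reactivated from state s, with t(Reactivated) = 0. Conditioning on the first month:
t(Dormant) = 1 + 0.35·t(Dormant) + 0.3·t(Casual)
t(Casual) = 1 + 0.45·t(Dormant) + 0.25·t(Casual)
Solving: t(Dormant) = 2.9787, t(Casual) = 3.1206.
Expected months from Dormant to Reactivated: 2.9787.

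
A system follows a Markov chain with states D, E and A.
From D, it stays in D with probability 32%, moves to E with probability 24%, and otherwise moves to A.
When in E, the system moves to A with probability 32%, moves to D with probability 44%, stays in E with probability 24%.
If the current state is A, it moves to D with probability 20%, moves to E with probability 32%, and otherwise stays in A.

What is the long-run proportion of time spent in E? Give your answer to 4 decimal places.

Let the stationary distribution be π with π = πP and π_1 + π_2 + π_3 = 1.
π_1 = 0.32·π_1 + 0.44·π_2 + 0.2·π_3
π_2 = 0.24·π_1 + 0.24·π_2 + 0.32·π_3
Solving with the normalization constraint gives π = (0.3020, 0.2739, 0.4241).
So the stationary probability of E is 0.2739.

0.2739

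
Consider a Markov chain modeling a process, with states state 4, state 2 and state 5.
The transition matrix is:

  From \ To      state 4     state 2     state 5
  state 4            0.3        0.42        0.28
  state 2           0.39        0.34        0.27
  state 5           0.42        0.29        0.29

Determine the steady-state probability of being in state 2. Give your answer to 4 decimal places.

Let the stationary distribution be π with π = πP and π_1 + π_2 + π_3 = 1.
π_1 = 0.3·π_1 + 0.39·π_2 + 0.42·π_3
π_2 = 0.42·π_1 + 0.34·π_2 + 0.29·π_3
Solving with the normalization constraint gives π = (0.3655, 0.3553, 0.2792).
So the stationary probability of state 2 is 0.3553.

0.3553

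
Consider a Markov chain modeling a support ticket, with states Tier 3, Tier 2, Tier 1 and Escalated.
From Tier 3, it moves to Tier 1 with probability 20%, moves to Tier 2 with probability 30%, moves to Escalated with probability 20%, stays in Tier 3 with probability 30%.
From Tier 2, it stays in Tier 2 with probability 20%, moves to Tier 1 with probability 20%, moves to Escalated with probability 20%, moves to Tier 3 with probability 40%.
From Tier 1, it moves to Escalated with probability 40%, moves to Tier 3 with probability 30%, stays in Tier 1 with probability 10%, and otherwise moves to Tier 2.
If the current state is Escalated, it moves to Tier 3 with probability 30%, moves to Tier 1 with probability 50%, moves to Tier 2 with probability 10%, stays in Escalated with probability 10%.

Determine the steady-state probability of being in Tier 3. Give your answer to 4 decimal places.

0.3209

Let the stationary distribution be π with π = πP and π_1 + π_2 + π_3 + π_4 = 1.
π_1 = 0.3·π_1 + 0.4·π_2 + 0.3·π_3 + 0.3·π_4
π_2 = 0.3·π_1 + 0.2·π_2 + 0.2·π_3 + 0.1·π_4
π_3 = 0.2·π_1 + 0.2·π_2 + 0.1·π_3 + 0.5·π_4
Solving with the normalization constraint gives π = (0.3209, 0.2095, 0.2435, 0.2261).
So the stationary probability of Tier 3 is 0.3209.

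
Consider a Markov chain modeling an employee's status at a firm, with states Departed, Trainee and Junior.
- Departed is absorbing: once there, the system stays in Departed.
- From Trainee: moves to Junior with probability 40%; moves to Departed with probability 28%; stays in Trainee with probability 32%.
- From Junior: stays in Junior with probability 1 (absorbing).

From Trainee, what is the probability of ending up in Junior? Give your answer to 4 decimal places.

Let h(s) be the probability of absorption at Junior starting from transient state s. Then h(Junior) = 1 and h(Departed) = 0. By first-step analysis:
h(Trainee) = 0.28·0 + 0.32·h(Trainee) + 0.4·1
Solving: h(Trainee) = 0.5882.
Starting from Trainee, the probability is 0.5882.

0.5882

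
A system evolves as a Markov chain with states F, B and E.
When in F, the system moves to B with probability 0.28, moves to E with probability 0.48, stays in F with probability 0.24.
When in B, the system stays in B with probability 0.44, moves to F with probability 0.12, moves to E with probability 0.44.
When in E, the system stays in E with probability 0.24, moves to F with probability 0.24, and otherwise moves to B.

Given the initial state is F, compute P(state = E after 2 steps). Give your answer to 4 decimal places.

Sum over the intermediate state after 1 step:
P = P(F→F)·P(F→E) + P(F→B)·P(B→E) + P(F→E)·P(E→E)
  = 0.24×0.48 + 0.28×0.44 + 0.48×0.24
  = 0.1152 + 0.1232 + 0.1152 = 0.3536

0.3536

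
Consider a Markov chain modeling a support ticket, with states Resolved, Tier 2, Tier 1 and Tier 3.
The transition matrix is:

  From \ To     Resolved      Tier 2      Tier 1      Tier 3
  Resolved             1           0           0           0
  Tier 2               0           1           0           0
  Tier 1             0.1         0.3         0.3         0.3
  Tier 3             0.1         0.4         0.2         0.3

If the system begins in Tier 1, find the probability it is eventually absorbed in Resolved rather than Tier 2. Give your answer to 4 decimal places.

0.2326

Let h(s) be the probability of absorption at Resolved starting from transient state s. Then h(Resolved) = 1 and h(Tier 2) = 0. By first-step analysis:
h(Tier 1) = 0.1·1 + 0.3·0 + 0.3·h(Tier 1) + 0.3·h(Tier 3)
h(Tier 3) = 0.1·1 + 0.4·0 + 0.2·h(Tier 1) + 0.3·h(Tier 3)
Solving: h(Tier 1) = 0.2326, h(Tier 3) = 0.2093.
Starting from Tier 1, the probability is 0.2326.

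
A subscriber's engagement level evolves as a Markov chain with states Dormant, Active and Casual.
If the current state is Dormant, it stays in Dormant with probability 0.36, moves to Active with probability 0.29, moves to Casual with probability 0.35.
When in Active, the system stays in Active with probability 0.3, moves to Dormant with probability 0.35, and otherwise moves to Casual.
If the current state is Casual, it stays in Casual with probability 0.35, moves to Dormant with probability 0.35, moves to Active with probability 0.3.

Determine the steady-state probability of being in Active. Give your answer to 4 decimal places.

Let the stationary distribution be π with π = πP and π_1 + π_2 + π_3 = 1.
π_1 = 0.36·π_1 + 0.35·π_2 + 0.35·π_3
π_2 = 0.29·π_1 + 0.3·π_2 + 0.3·π_3
Solving with the normalization constraint gives π = (0.3535, 0.2965, 0.3500).
So the stationary probability of Active is 0.2965.

0.2965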